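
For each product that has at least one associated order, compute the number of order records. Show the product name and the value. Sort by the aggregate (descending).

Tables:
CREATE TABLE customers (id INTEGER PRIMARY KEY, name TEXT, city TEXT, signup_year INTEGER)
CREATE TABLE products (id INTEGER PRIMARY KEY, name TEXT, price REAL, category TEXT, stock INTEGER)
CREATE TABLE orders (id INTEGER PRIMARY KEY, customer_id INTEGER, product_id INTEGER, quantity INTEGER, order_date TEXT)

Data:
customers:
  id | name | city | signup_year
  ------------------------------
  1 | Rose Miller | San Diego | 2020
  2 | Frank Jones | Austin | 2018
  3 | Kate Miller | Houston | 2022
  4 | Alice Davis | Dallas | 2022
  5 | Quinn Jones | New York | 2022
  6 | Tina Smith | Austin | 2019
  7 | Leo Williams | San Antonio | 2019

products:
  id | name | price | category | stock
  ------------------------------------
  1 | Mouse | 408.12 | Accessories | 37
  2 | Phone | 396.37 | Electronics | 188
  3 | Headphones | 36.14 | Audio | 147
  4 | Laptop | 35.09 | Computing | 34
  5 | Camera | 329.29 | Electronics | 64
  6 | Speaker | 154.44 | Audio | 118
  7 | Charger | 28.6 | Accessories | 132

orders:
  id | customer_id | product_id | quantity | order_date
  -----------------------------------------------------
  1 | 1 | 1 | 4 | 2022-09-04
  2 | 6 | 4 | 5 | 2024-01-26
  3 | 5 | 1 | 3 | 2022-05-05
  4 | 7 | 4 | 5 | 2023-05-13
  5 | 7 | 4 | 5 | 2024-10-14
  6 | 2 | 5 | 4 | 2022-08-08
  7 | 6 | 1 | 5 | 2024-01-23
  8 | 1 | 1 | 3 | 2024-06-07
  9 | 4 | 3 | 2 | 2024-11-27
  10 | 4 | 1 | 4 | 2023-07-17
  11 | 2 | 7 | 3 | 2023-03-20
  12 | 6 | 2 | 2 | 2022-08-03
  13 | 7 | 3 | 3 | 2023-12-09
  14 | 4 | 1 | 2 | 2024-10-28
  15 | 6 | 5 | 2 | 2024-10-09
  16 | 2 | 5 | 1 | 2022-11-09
SELECT p.name, COUNT(*) AS n FROM orders c JOIN products p ON c.product_id = p.id GROUP BY p.id, p.name ORDER BY n DESC

Execution result:
name | n
Mouse | 6
Laptop | 3
Camera | 3
Headphones | 2
Phone | 1
Charger | 1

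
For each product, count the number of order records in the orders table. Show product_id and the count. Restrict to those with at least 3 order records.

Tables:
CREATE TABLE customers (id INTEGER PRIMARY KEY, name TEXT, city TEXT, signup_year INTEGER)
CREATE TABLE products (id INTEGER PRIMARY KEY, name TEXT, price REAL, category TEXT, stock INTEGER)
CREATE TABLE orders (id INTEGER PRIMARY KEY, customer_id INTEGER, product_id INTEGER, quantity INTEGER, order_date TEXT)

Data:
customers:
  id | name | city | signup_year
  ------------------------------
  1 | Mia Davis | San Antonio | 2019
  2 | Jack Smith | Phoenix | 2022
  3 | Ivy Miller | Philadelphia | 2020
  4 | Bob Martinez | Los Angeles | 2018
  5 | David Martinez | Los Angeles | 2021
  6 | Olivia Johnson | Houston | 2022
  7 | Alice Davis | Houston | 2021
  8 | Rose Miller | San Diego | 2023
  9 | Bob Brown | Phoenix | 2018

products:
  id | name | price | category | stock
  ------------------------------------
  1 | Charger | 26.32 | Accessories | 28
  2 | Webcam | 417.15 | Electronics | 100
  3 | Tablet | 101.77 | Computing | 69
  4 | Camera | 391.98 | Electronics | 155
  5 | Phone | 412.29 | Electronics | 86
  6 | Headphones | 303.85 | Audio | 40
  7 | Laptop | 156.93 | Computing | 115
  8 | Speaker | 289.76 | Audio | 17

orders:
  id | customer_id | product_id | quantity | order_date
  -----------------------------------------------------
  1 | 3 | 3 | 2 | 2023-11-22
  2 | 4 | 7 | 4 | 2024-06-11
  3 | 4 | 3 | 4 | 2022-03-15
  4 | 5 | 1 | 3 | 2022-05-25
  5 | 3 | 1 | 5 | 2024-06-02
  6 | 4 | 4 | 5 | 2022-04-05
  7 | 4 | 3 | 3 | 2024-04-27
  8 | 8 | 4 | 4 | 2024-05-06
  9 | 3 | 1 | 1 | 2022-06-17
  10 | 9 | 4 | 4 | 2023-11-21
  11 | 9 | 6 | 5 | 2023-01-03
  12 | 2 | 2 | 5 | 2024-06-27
SELECT product_id, COUNT(*) AS order_count FROM orders GROUP BY product_id HAVING COUNT(*) >= 3

Execution result:
product_id | order_count
1 | 3
3 | 3
4 | 3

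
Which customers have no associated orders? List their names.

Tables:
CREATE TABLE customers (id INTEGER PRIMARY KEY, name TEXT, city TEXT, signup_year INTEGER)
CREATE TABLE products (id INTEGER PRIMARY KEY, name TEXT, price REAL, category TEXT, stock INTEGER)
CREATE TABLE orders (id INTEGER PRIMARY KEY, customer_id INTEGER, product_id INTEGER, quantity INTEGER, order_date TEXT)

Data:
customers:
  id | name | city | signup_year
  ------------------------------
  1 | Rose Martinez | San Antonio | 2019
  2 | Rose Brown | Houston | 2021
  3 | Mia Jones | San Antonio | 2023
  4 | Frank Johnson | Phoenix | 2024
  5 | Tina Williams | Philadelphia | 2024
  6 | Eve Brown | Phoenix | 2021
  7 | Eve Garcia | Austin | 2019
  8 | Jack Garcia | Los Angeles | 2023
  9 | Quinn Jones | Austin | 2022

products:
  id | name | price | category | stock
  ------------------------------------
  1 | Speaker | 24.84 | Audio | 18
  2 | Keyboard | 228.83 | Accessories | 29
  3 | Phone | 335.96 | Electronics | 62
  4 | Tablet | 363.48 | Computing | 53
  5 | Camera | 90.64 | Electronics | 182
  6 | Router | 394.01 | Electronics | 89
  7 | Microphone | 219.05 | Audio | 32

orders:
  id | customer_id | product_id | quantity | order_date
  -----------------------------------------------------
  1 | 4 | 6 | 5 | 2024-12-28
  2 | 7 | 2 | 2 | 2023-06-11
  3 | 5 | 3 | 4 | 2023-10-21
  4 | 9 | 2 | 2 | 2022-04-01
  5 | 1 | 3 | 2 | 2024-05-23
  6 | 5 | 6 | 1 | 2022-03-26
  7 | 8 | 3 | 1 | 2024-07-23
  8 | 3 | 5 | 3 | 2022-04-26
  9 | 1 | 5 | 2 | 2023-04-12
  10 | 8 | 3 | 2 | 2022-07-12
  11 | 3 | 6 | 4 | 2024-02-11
SELECT p.name FROM customers p LEFT JOIN orders c ON c.customer_id = p.id WHERE c.id IS NULL

Execution result:
name
Rose Brown
Eve Brown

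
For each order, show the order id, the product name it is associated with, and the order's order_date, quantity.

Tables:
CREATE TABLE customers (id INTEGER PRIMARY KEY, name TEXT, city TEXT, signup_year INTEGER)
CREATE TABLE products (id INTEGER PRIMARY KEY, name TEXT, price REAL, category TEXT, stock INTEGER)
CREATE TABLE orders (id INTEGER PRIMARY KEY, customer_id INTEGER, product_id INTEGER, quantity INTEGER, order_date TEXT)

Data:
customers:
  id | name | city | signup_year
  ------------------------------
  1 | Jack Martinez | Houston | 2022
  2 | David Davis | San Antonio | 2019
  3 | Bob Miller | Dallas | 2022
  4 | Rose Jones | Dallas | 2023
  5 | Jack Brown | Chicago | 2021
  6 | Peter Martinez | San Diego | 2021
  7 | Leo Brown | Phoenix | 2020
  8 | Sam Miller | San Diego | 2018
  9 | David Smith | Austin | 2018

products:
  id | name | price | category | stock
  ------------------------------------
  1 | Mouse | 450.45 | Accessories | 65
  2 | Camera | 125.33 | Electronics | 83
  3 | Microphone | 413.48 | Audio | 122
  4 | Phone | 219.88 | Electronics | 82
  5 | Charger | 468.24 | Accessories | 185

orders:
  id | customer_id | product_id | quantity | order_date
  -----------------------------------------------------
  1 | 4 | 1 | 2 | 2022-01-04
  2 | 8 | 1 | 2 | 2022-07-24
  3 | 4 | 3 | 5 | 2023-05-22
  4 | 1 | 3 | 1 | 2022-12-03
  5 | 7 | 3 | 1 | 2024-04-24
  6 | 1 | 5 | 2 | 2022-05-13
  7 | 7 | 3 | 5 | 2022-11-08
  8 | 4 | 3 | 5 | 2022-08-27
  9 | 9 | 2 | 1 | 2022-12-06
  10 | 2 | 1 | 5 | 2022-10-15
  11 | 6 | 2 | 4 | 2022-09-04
SELECT c.id, p.name AS product, c.order_date, c.quantity FROM orders c JOIN products p ON c.product_id = p.id

Execution result:
id | product | order_date | quantity
1 | Mouse | 2022-01-04 | 2
2 | Mouse | 2022-07-24 | 2
3 | Microphone | 2023-05-22 | 5
4 | Microphone | 2022-12-03 | 1
5 | Microphone | 2024-04-24 | 1
6 | Charger | 2022-05-13 | 2
7 | Microphone | 2022-11-08 | 5
8 | Microphone | 2022-08-27 | 5
9 | Camera | 2022-12-06 | 1
10 | Mouse | 2022-10-15 | 5
11 | Camera | 2022-09-04 | 4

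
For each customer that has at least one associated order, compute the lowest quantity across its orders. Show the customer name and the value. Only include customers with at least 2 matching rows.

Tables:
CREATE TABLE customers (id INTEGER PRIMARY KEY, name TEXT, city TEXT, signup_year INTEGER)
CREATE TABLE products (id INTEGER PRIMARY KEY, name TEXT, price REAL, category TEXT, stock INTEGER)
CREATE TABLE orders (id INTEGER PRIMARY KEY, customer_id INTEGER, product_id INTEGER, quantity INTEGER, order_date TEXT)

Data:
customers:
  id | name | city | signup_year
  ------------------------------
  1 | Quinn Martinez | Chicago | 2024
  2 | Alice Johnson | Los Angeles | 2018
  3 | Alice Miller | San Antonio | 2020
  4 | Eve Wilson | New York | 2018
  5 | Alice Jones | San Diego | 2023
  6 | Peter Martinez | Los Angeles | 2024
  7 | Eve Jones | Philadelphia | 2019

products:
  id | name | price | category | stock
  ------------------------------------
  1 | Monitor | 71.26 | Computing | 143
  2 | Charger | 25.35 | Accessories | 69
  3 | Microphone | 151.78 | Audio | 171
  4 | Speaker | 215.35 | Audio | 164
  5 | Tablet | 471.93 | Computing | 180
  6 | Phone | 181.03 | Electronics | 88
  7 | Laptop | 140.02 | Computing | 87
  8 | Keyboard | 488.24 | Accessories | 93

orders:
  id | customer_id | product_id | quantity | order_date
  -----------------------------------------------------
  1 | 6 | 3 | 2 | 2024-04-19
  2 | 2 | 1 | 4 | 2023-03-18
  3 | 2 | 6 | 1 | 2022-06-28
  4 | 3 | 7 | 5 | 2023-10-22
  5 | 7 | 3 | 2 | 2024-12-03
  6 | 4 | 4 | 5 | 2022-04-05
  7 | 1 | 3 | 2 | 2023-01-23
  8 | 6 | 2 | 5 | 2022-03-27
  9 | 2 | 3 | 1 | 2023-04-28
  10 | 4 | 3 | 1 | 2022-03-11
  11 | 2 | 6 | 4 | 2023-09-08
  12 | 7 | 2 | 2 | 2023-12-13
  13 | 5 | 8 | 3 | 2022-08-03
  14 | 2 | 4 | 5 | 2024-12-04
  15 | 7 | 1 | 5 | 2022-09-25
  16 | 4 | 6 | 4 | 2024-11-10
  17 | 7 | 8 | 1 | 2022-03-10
SELECT p.name, MIN(c.quantity) AS min_quantity FROM orders c JOIN customers p ON c.customer_id = p.id GROUP BY p.id, p.name HAVING COUNT(*) >= 2

Execution result:
name | min_quantity
Alice Johnson | 1
Eve Wilson | 1
Peter Martinez | 2
Eve Jones | 1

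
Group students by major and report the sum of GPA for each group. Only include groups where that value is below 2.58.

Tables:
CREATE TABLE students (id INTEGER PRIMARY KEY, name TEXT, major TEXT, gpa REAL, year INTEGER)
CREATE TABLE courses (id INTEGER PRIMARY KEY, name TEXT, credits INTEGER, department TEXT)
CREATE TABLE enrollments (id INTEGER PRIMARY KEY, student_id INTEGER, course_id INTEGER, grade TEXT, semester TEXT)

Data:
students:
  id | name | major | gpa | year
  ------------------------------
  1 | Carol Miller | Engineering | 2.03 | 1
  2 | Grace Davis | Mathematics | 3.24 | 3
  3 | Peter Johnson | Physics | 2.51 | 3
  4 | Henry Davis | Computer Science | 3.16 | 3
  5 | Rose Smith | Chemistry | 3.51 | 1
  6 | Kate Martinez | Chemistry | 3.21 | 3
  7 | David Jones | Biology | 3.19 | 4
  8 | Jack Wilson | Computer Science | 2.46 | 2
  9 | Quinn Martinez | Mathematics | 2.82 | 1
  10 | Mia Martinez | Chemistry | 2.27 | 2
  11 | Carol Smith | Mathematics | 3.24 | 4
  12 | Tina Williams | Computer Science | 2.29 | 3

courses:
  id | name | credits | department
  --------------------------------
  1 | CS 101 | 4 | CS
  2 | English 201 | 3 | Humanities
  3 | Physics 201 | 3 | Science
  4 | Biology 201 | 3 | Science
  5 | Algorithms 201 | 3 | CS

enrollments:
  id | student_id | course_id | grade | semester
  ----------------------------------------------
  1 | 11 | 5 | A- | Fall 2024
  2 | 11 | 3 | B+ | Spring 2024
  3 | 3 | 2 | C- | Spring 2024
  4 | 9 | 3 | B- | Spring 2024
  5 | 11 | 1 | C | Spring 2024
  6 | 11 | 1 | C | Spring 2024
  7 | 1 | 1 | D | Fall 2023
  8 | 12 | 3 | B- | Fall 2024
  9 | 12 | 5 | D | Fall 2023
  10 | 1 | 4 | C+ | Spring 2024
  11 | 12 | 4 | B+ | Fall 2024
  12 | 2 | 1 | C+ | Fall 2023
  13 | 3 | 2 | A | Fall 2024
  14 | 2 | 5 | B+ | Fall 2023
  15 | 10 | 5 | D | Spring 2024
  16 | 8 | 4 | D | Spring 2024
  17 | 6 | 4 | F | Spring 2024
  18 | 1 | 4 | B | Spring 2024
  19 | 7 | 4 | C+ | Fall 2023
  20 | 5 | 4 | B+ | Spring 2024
SELECT major, SUM(gpa) AS sum_gpa FROM students GROUP BY major HAVING SUM(gpa) < 2.58

Execution result:
major | sum_gpa
Engineering | 2.03
Physics | 2.51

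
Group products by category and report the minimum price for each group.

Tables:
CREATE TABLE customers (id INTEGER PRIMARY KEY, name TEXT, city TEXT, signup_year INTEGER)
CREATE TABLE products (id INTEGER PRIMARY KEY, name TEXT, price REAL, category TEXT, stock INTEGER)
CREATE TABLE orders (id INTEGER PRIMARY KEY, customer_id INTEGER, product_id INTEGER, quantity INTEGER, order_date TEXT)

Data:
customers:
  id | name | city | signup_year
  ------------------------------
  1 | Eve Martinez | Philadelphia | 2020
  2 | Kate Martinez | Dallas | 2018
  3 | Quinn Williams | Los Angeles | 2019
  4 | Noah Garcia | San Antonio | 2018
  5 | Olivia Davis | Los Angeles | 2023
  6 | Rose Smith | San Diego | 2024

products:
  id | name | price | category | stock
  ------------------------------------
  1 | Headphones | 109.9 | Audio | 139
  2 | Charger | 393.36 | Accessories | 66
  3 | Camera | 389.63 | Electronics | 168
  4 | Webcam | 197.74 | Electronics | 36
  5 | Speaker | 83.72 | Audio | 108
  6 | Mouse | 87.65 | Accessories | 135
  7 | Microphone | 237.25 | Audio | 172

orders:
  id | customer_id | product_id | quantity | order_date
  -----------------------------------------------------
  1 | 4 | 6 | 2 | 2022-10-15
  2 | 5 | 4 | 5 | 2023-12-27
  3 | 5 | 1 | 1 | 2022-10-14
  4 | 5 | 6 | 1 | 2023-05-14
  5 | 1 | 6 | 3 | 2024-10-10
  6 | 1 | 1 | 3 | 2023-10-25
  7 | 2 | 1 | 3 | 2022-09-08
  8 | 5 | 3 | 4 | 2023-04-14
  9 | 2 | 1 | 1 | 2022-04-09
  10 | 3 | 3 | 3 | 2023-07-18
SELECT category, MIN(price) AS min_price FROM products GROUP BY category

Execution result:
category | min_price
Accessories | 87.65
Audio | 83.72
Electronics | 197.74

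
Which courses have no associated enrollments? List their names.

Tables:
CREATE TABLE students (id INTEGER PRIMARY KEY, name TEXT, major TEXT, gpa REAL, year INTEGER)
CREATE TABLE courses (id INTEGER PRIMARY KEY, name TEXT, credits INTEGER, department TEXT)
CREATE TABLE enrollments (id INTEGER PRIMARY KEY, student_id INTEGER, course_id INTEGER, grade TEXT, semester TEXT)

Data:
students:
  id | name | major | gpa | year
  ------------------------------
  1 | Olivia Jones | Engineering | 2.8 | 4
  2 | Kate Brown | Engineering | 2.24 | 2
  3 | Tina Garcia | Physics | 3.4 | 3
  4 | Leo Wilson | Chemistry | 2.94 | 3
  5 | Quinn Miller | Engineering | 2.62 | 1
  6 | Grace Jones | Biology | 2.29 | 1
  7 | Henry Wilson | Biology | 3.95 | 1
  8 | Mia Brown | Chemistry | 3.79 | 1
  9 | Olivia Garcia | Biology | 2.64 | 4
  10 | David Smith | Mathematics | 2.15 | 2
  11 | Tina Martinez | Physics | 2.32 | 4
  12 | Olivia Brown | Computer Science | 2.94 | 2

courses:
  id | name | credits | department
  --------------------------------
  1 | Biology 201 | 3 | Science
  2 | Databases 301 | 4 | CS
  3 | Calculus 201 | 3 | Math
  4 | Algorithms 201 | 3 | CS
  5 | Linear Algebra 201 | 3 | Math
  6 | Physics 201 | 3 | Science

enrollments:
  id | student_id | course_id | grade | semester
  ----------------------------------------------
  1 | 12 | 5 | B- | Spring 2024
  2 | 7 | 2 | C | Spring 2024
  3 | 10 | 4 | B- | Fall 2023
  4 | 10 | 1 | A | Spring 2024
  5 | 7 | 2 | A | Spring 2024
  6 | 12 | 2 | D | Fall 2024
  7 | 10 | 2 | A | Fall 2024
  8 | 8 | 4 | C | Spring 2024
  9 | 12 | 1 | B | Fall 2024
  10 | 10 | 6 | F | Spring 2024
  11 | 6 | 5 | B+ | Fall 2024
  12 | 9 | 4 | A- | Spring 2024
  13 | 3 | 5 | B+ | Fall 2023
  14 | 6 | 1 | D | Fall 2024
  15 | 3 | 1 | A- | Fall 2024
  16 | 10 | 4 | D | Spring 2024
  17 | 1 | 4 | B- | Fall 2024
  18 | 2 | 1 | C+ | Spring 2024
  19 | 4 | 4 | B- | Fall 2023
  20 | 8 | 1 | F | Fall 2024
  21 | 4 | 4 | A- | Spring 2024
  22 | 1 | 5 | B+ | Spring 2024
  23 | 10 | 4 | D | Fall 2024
SELECT p.name FROM courses p LEFT JOIN enrollments c ON c.course_id = p.id WHERE c.id IS NULL

Execution result:
Calculus 201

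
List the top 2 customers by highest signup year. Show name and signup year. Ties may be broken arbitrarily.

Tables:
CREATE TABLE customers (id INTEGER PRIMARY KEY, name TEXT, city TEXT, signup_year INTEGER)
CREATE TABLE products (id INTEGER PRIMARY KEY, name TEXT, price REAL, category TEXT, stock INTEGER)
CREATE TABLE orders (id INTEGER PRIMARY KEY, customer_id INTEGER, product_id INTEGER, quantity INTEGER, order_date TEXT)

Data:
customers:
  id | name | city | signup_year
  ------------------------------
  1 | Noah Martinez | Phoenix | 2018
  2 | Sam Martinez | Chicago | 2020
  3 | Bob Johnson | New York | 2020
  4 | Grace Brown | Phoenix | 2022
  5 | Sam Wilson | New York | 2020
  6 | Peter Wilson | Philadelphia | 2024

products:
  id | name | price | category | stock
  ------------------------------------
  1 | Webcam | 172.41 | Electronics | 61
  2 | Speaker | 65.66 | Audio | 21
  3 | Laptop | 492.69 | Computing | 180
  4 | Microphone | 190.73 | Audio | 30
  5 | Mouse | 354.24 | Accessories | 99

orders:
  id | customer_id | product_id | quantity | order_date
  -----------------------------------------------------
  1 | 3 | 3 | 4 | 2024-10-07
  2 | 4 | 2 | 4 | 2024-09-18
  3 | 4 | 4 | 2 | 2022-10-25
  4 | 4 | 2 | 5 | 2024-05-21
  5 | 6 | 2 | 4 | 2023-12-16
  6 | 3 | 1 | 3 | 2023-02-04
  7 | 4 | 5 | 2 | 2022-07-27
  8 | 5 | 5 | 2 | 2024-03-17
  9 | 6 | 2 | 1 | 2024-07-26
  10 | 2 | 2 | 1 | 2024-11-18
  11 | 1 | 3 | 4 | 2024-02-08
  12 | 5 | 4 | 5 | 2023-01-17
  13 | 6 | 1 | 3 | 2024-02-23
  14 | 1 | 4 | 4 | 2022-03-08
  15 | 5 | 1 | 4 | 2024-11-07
SELECT name, signup_year FROM customers ORDER BY signup_year DESC LIMIT 2

Execution result:
name | signup_year
Peter Wilson | 2024
Grace Brown | 2022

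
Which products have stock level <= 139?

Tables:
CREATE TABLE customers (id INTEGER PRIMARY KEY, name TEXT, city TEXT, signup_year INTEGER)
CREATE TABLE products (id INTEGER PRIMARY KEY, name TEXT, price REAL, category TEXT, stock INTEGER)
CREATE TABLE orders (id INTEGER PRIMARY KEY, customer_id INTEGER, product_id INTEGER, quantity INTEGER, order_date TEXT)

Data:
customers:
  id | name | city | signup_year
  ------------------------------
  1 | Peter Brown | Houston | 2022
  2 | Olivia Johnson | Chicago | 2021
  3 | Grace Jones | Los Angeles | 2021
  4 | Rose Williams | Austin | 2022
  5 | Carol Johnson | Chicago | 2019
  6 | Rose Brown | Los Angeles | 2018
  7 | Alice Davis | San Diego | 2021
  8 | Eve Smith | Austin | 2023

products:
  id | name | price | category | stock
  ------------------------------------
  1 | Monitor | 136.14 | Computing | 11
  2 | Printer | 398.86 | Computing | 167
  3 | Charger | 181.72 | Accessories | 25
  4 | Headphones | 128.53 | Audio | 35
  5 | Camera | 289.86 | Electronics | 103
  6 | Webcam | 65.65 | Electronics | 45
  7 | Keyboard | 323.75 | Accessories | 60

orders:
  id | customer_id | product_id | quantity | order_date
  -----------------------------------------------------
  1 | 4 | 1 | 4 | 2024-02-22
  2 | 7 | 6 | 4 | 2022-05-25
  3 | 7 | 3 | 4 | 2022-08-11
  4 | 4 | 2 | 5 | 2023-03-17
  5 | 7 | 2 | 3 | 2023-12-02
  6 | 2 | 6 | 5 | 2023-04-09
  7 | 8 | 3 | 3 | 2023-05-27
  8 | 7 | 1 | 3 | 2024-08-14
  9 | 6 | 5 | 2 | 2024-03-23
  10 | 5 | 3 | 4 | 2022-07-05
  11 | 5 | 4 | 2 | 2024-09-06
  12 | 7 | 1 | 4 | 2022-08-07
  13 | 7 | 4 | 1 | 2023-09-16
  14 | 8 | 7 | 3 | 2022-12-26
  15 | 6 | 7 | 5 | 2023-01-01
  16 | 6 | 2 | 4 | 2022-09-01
SELECT name, stock FROM products WHERE stock <= 139

Execution result:
name | stock
Monitor | 11
Charger | 25
Headphones | 35
Camera | 103
Webcam | 45
Keyboard | 60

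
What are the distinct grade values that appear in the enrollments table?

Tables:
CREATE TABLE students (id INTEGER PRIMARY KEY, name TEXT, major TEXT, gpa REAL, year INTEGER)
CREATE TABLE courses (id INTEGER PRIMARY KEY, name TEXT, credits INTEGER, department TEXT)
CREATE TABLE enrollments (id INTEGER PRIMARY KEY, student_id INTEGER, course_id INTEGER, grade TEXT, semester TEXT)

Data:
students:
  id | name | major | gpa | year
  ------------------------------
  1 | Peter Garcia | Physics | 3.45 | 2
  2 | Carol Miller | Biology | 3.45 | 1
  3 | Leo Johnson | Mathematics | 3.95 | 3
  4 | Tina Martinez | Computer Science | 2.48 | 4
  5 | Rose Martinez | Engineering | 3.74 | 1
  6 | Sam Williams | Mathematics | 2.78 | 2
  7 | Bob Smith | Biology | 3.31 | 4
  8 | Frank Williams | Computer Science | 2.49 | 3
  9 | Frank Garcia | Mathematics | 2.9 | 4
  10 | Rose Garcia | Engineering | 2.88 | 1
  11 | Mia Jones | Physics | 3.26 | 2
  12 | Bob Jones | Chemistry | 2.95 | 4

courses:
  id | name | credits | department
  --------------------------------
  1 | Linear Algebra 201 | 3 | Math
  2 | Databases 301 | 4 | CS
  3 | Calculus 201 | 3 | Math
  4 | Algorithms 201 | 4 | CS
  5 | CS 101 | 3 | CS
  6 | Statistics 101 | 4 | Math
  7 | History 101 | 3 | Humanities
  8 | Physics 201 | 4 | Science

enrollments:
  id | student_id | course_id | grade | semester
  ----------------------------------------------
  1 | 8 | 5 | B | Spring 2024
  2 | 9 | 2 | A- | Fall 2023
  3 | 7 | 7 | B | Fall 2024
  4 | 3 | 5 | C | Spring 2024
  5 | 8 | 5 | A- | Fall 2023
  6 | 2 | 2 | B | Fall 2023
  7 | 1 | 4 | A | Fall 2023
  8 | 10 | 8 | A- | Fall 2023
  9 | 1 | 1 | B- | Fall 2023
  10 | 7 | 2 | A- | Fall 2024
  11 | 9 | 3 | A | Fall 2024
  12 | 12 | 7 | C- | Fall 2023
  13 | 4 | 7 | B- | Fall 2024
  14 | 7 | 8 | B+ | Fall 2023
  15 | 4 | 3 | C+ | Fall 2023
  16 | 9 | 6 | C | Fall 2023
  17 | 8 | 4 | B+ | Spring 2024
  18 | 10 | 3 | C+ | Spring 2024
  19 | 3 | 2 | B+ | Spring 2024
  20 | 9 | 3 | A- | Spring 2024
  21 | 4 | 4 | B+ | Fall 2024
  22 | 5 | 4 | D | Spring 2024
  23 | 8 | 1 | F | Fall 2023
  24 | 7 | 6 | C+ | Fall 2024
SELECT DISTINCT grade FROM enrollments

Execution result:
grade
B
A-
C
A
B-
C-
B+
C+
D
F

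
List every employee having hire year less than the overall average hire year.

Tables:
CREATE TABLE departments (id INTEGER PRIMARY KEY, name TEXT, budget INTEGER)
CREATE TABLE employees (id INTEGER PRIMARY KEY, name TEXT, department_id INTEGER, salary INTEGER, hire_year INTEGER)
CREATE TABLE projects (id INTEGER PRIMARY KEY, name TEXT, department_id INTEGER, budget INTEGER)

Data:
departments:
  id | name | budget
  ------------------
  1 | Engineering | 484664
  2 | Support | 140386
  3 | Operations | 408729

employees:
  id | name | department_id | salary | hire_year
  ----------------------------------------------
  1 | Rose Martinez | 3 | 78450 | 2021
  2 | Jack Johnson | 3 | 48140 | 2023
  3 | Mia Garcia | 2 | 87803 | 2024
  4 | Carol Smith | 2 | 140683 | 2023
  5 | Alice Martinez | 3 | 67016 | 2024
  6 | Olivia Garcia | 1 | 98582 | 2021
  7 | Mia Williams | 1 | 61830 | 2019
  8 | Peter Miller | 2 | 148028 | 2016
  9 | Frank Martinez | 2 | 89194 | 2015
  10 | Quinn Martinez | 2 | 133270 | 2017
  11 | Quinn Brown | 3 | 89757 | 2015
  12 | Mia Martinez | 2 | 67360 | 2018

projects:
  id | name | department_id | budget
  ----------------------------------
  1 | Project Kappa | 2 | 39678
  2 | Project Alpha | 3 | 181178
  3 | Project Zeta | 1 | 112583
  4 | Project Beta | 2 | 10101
SELECT name, hire_year FROM employees WHERE hire_year < (SELECT AVG(hire_year) FROM employees)

Execution result:
name | hire_year
Mia Williams | 2019
Peter Miller | 2016
Frank Martinez | 2015
Quinn Martinez | 2017
Quinn Brown | 2015
Mia Martinez | 2018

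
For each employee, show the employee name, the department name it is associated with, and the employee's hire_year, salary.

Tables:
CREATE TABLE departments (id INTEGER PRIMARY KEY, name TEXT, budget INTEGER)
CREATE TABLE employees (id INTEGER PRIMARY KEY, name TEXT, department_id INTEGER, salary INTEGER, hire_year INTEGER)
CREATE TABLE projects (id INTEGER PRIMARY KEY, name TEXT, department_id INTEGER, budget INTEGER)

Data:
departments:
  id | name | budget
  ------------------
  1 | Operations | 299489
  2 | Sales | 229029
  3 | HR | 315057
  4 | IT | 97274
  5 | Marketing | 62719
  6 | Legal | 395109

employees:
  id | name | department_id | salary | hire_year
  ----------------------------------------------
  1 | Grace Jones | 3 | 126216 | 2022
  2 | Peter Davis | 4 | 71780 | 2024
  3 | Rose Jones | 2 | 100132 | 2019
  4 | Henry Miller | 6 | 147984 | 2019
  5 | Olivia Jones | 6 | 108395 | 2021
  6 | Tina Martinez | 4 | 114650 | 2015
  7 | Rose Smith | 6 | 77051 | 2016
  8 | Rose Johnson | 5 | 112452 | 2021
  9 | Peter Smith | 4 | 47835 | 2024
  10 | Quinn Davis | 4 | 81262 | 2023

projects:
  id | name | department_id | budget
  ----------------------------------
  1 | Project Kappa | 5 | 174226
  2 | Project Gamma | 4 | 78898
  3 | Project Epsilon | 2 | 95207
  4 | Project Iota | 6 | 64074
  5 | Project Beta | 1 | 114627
SELECT c.name, p.name AS department, c.hire_year, c.salary FROM employees c JOIN departments p ON c.department_id = p.id

Execution result:
name | department | hire_year | salary
Grace Jones | HR | 2022 | 126216
Peter Davis | IT | 2024 | 71780
Rose Jones | Sales | 2019 | 100132
Henry Miller | Legal | 2019 | 147984
Olivia Jones | Legal | 2021 | 108395
Tina Martinez | IT | 2015 | 114650
Rose Smith | Legal | 2016 | 77051
Rose Johnson | Marketing | 2021 | 112452
Peter Smith | IT | 2024 | 47835
Quinn Davis | IT | 2023 | 81262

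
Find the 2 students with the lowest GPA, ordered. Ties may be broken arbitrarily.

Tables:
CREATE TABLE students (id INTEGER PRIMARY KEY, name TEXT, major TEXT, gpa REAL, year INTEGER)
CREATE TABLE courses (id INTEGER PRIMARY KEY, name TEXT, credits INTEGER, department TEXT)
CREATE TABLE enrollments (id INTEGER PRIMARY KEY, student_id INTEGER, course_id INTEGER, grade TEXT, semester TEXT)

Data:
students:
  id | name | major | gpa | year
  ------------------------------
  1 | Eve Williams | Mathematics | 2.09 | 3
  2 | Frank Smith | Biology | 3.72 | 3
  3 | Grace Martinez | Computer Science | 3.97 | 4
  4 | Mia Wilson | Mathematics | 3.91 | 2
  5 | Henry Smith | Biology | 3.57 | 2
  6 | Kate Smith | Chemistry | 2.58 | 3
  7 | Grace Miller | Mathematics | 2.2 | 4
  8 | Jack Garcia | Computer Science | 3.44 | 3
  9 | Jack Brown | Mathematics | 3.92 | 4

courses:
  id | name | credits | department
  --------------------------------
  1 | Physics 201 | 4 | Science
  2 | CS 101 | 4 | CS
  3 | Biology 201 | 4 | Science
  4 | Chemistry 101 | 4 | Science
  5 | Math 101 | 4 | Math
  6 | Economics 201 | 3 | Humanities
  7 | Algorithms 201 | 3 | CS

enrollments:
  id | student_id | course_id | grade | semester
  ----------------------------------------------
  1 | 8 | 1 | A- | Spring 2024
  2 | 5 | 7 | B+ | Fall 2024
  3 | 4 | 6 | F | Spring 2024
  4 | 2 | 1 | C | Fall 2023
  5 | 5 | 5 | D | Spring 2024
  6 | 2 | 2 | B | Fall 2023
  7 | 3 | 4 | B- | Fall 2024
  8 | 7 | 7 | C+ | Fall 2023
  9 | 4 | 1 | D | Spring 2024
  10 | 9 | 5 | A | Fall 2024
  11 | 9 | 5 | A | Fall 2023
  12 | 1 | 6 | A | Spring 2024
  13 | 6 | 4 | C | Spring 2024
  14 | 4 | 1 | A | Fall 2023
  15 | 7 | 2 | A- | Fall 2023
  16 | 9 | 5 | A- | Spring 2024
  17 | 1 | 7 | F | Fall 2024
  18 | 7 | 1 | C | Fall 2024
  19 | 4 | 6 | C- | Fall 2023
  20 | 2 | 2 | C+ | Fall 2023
SELECT name, gpa FROM students ORDER BY gpa ASC LIMIT 2

Execution result:
name | gpa
Eve Williams | 2.09
Grace Miller | 2.20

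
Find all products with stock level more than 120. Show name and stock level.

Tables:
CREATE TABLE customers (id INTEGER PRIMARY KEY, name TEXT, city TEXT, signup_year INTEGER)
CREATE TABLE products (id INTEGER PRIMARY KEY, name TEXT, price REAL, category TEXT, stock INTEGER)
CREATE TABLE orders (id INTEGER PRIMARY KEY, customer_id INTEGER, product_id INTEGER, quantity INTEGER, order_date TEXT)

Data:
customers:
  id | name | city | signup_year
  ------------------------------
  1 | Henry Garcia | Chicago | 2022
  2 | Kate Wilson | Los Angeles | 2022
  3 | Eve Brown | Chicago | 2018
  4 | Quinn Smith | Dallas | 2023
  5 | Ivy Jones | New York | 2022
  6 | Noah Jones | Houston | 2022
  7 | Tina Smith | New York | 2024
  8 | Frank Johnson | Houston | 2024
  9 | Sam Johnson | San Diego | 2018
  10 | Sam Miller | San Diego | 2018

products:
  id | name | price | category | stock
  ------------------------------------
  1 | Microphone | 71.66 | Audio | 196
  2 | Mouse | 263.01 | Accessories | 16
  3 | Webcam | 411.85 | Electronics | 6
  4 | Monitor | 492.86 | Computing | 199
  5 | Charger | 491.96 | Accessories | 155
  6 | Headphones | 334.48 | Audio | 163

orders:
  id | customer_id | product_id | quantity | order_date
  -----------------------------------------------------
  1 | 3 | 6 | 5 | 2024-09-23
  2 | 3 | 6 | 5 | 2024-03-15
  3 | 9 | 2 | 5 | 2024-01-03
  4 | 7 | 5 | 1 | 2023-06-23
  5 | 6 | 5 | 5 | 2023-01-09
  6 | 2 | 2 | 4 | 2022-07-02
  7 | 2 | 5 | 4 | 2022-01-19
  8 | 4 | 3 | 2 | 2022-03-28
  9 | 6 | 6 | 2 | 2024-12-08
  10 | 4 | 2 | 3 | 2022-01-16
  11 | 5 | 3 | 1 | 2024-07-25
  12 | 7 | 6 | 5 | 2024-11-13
SELECT name, stock FROM products WHERE stock > 120

Execution result:
name | stock
Microphone | 196
Monitor | 199
Charger | 155
Headphones | 163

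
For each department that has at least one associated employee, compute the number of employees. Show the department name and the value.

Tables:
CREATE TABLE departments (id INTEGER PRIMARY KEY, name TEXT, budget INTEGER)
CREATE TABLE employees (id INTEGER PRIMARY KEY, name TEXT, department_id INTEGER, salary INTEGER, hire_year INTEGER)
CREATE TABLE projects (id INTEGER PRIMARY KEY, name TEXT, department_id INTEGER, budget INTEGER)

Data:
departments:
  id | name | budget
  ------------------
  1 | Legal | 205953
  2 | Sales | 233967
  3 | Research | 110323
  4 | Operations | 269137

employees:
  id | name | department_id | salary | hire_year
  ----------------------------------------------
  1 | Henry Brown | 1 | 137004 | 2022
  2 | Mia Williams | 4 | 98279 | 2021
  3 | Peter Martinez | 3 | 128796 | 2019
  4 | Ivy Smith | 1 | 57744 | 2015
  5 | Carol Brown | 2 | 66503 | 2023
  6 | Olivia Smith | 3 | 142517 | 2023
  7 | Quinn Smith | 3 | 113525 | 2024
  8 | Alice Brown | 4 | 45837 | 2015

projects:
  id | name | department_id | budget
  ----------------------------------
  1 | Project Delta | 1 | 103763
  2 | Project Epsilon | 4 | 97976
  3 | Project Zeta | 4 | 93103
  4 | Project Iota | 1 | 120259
SELECT p.name, COUNT(*) AS n FROM employees c JOIN departments p ON c.department_id = p.id GROUP BY p.id, p.name

Execution result:
name | n
Legal | 2
Sales | 1
Research | 3
Operations | 2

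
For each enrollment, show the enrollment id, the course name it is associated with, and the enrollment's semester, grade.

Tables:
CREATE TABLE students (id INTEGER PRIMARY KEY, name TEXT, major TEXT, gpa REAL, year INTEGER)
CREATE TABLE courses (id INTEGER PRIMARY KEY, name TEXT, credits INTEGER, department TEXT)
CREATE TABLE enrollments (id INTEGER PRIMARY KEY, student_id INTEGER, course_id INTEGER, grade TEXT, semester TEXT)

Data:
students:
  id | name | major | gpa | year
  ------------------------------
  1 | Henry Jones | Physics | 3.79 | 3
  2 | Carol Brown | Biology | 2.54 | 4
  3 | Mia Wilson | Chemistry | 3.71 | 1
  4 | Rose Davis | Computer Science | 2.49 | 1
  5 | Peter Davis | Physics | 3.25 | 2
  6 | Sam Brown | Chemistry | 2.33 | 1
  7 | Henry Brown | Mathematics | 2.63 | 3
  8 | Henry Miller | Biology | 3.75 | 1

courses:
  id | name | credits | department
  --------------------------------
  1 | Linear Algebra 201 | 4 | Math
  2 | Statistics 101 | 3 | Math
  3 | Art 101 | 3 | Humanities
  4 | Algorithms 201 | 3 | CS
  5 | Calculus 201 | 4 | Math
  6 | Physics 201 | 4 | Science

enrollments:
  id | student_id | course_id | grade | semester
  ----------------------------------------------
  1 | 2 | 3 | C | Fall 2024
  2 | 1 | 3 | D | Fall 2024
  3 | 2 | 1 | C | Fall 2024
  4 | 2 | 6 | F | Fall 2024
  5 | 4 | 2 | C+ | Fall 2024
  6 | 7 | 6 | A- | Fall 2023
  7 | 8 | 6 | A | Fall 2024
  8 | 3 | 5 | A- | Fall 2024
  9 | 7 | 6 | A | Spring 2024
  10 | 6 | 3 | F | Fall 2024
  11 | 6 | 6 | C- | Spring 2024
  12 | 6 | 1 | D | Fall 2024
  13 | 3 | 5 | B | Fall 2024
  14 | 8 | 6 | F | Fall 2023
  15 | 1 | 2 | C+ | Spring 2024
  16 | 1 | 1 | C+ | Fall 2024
SELECT c.id, p.name AS course, c.semester, c.grade FROM enrollments c JOIN courses p ON c.course_id = p.id

Execution result:
id | course | semester | grade
1 | Art 101 | Fall 2024 | C
2 | Art 101 | Fall 2024 | D
3 | Linear Algebra 201 | Fall 2024 | C
4 | Physics 201 | Fall 2024 | F
5 | Statistics 101 | Fall 2024 | C+
6 | Physics 201 | Fall 2023 | A-
7 | Physics 201 | Fall 2024 | A
8 | Calculus 201 | Fall 2024 | A-
9 | Physics 201 | Spring 2024 | A
10 | Art 101 | Fall 2024 | F
11 | Physics 201 | Spring 2024 | C-
12 | Linear Algebra 201 | Fall 2024 | D
13 | Calculus 201 | Fall 2024 | B
14 | Physics 201 | Fall 2023 | F
15 | Statistics 101 | Spring 2024 | C+
16 | Linear Algebra 201 | Fall 2024 | C+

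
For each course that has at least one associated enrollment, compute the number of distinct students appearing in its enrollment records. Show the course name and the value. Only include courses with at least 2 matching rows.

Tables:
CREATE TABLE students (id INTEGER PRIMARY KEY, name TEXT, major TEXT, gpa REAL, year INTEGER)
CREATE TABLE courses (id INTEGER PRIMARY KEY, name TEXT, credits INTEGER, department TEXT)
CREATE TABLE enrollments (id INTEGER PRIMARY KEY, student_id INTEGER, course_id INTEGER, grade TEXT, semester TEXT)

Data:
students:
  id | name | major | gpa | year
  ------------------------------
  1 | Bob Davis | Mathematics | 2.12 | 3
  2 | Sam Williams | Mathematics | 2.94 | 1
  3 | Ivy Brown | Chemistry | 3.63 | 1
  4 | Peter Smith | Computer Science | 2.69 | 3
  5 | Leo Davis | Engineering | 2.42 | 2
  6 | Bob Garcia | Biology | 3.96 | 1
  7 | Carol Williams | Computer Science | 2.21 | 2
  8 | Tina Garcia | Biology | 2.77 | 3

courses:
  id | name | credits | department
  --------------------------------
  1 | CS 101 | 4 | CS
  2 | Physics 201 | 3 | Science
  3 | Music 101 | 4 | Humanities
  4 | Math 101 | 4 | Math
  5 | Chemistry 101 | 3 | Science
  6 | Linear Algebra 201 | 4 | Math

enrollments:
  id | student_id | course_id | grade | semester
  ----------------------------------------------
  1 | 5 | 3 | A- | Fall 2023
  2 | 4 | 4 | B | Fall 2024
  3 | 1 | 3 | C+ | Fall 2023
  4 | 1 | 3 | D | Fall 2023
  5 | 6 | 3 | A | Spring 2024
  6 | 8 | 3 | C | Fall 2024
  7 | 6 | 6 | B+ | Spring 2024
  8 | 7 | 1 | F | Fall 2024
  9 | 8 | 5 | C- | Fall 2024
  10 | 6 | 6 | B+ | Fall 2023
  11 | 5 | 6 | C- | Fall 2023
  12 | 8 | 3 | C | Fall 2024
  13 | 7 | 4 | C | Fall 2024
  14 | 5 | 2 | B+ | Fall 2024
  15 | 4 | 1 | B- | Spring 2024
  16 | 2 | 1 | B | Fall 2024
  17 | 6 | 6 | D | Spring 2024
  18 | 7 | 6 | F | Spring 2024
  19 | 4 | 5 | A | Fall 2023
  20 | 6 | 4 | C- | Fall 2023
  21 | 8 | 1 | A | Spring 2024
SELECT p.name, COUNT(DISTINCT c.student_id) AS distinct_student_count FROM enrollments c JOIN courses p ON c.course_id = p.id GROUP BY p.id, p.name HAVING COUNT(*) >= 2

Execution result:
name | distinct_student_count
CS 101 | 4
Music 101 | 4
Math 101 | 3
Chemistry 101 | 2
Linear Algebra 201 | 3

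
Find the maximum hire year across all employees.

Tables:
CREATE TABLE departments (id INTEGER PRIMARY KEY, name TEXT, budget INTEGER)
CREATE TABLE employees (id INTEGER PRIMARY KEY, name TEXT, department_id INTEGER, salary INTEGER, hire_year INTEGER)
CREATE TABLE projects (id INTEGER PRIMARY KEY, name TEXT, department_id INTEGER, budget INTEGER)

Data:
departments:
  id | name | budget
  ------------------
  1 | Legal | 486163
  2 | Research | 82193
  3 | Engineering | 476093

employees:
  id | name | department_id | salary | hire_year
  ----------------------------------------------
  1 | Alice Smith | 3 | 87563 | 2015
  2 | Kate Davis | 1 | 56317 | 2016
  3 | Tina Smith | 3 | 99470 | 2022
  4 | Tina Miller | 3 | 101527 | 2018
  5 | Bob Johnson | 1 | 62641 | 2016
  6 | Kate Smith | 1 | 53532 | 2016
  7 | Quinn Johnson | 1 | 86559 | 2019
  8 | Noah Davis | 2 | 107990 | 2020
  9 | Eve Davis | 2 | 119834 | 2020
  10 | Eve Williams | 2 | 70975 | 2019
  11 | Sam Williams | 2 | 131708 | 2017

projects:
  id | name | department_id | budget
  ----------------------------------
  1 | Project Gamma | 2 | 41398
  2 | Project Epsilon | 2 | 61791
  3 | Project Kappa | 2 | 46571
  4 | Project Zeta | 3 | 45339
SELECT MAX(hire_year) FROM employees

Execution result:
2022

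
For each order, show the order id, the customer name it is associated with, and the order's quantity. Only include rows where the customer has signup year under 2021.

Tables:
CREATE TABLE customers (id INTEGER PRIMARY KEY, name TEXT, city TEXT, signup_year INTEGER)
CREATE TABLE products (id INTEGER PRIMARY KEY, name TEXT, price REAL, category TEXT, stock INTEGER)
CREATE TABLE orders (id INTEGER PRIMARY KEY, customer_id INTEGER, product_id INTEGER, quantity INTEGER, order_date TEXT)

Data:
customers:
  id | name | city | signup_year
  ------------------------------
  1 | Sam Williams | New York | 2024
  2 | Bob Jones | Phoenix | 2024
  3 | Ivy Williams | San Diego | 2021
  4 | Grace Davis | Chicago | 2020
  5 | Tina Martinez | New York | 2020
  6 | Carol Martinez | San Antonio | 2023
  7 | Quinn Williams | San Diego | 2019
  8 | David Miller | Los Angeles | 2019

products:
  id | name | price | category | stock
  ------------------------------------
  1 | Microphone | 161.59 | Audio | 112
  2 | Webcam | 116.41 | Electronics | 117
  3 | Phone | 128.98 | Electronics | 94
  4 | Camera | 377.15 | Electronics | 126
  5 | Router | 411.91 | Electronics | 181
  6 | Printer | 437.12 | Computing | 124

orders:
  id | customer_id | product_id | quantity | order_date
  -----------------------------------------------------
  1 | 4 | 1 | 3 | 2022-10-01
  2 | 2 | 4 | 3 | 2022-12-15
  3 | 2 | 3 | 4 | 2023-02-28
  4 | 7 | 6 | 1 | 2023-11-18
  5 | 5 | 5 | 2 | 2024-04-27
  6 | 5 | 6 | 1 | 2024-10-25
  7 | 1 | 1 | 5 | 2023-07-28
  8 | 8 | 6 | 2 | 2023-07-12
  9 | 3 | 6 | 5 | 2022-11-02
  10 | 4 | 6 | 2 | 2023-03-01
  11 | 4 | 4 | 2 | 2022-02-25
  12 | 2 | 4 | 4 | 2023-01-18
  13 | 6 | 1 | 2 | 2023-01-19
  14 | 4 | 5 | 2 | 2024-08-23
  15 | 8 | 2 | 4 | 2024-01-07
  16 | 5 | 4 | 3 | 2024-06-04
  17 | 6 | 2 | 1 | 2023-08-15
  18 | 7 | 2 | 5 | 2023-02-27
SELECT c.id, p.name AS customer, c.quantity FROM orders c JOIN customers p ON c.customer_id = p.id WHERE p.signup_year < 2021

Execution result:
id | customer | quantity
1 | Grace Davis | 3
4 | Quinn Williams | 1
5 | Tina Martinez | 2
6 | Tina Martinez | 1
8 | David Miller | 2
10 | Grace Davis | 2
11 | Grace Davis | 2
14 | Grace Davis | 2
15 | David Miller | 4
16 | Tina Martinez | 3
18 | Quinn Williams | 5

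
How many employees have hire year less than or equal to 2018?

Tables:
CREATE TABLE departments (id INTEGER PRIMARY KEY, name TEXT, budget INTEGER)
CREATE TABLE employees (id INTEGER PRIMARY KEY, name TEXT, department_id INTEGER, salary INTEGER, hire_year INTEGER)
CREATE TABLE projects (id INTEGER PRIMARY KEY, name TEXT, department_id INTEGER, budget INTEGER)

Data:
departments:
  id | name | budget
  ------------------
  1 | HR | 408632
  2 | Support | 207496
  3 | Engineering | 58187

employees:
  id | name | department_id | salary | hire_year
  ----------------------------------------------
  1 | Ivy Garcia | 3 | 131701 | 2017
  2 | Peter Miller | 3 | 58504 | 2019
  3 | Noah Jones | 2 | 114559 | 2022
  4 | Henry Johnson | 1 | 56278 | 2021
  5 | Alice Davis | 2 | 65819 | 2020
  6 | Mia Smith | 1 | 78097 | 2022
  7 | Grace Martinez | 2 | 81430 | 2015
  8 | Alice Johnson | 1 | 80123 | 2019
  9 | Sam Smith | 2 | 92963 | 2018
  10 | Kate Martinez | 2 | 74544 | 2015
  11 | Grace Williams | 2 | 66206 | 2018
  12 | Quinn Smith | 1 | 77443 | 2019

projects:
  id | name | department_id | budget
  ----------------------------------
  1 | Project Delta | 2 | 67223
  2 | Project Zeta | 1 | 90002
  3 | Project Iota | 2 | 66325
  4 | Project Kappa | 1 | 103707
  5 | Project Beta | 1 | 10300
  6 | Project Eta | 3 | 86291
SELECT COUNT(*) FROM employees WHERE hire_year <= 2018

Execution result:
5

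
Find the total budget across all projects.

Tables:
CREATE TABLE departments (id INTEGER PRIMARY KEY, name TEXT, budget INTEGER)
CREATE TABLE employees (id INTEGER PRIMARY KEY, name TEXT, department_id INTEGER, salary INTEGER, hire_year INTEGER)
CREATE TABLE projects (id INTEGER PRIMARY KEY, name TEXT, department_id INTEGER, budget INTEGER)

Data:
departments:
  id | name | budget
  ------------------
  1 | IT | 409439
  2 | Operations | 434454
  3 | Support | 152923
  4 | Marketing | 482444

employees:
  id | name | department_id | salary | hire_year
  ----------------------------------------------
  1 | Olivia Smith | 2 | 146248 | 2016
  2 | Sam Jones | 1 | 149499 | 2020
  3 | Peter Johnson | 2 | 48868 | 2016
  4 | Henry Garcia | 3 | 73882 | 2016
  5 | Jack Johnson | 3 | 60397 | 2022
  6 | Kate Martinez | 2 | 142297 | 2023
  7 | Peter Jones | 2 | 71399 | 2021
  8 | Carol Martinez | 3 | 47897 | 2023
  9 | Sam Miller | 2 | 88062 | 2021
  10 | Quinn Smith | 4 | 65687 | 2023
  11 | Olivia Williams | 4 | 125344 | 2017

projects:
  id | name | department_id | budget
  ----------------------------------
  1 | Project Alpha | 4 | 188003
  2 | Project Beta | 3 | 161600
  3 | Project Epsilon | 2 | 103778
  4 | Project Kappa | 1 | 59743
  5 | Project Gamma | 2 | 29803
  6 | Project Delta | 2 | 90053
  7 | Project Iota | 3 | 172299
SELECT SUM(budget) FROM projects

Execution result:
805279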